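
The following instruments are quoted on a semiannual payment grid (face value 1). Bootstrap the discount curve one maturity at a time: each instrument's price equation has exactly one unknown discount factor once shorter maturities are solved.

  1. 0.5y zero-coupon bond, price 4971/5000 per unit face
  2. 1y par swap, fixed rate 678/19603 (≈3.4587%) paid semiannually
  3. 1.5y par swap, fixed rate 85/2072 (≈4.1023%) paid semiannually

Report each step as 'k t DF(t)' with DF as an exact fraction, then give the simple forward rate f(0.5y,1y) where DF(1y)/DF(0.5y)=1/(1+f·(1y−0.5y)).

step 1 [0.5y] zero: DF = P = 4971/5000 ≈ 0.994200
step 2 [1y] swap r/2=339/19603: DF=(1 − 339/19603·(0.994200))/(1+339/19603) = 9661/10000 ≈ 0.966100
step 3 [1.5y] swap r/2=85/4144: DF=(1 − 85/4144·(0.994200+0.966100))/(1+85/4144) = 1881/2000 ≈ 0.940500

1 1/2 4971/5000
2 1 9661/10000
3 3/2 1881/2000
f(0.5y,1y) = ((4971/5000)/(9661/10000) − 1)/(1/2) = 562/9661 ≈ 5.8172%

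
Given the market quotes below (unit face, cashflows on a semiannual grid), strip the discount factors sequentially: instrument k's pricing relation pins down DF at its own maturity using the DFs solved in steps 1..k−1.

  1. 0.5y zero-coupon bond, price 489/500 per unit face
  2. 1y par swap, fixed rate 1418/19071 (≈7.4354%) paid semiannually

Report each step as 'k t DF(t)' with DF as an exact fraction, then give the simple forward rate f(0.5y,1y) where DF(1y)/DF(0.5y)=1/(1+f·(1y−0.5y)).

step 1 [0.5y] zero: DF = P = 489/500 ≈ 0.978000
step 2 [1y] swap r/2=709/19071: DF=(1 − 709/19071·(0.978000))/(1+709/19071) = 9291/10000 ≈ 0.929100

1 1/2 489/500
2 1 9291/10000
f(0.5y,1y) = ((489/500)/(9291/10000) − 1)/(1/2) = 2/19 ≈ 10.5263%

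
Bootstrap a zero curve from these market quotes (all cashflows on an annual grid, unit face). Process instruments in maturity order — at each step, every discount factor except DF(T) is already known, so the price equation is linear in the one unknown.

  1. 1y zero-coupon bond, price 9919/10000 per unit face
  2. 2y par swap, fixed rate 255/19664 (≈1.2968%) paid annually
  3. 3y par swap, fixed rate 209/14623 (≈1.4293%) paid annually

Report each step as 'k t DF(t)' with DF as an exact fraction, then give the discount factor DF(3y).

step 1 [1y] zero: DF = P = 9919/10000 ≈ 0.991900
step 2 [2y] swap r/1=255/19664: DF=(1 − 255/19664·(0.991900))/(1+255/19664) = 1949/2000 ≈ 0.974500
step 3 [3y] swap r/1=209/14623: DF=(1 − 209/14623·(0.991900+0.974500))/(1+209/14623) = 4791/5000 ≈ 0.958200

1 1 9919/10000
2 2 1949/2000
3 3 4791/5000
DF(3y) = 4791/5000 ≈ 0.958200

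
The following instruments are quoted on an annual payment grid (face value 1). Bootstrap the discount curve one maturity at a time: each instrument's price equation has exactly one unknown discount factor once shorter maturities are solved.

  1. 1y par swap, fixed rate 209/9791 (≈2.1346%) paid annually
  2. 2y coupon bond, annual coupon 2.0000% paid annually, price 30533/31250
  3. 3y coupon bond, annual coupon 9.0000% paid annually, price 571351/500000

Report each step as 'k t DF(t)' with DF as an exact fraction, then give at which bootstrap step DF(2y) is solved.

step 1 [1y] swap r/1=209/9791: DF=(1 − 209/9791·(0))/(1+209/9791) = 9791/10000 ≈ 0.979100
step 2 [2y] bond c/1=1/50: DF=(30533/31250 − 1/50·(0.979100))/(1+1/50) = 9387/10000 ≈ 0.938700
step 3 [3y] bond c/1=9/100: DF=(571351/500000 − 9/100·(0.979100+0.938700))/(1+9/100) = 89/100 ≈ 0.890000

1 1 9791/10000
2 2 9387/10000
3 3 89/100
DF(2y) is solved at step 2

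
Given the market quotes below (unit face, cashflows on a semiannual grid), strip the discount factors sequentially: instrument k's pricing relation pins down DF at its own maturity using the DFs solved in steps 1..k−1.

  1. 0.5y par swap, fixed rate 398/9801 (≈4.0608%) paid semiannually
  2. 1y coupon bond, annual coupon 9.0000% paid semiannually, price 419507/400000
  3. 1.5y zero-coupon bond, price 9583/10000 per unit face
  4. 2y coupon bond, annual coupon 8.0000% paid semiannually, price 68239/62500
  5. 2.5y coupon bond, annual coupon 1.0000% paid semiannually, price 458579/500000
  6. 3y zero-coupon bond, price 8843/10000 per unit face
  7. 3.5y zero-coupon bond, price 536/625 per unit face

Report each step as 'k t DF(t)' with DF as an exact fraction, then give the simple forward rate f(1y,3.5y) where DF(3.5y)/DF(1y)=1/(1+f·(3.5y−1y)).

1 1/2 9801/10000
2 1 4807/5000
3 3/2 9583/10000
4 2 9383/10000
5 5/2 1787/2000
6 3 8843/10000
7 7/2 536/625
f(1y,3.5y) = ((4807/5000)/(536/625) − 1)/(5/2) = 519/10720 ≈ 4.8414%

step 1 [0.5y] swap r/2=199/9801: DF=(1 − 199/9801·(0))/(1+199/9801) = 9801/10000 ≈ 0.980100
step 2 [1y] bond c/2=9/200: DF=(419507/400000 − 9/200·(0.980100))/(1+9/200) = 4807/5000 ≈ 0.961400
step 3 [1.5y] zero: DF = P = 9583/10000 ≈ 0.958300
step 4 [2y] bond c/2=1/25: DF=(68239/62500 − 1/25·(0.980100+0.961400+0.958300))/(1+1/25) = 9383/10000 ≈ 0.938300
step 5 [2.5y] bond c/2=1/200: DF=(458579/500000 − 1/200·(0.980100+0.961400+0.958300+0.938300))/(1+1/200) = 1787/2000 ≈ 0.893500
step 6 [3y] zero: DF = P = 8843/10000 ≈ 0.884300
step 7 [3.5y] zero: DF = P = 536/625 ≈ 0.857600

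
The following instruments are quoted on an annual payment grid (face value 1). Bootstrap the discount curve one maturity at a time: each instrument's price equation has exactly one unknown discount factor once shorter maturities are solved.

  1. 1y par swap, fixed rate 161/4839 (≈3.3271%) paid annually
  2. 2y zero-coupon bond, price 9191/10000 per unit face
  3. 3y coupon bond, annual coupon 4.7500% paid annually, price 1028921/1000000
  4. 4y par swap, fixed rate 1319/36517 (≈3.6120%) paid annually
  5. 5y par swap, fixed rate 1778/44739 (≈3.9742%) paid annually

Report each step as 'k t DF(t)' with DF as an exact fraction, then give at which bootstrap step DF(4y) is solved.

step 1 [1y] swap r/1=161/4839: DF=(1 − 161/4839·(0))/(1+161/4839) = 4839/5000 ≈ 0.967800
step 2 [2y] zero: DF = P = 9191/10000 ≈ 0.919100
step 3 [3y] bond c/1=19/400: DF=(1028921/1000000 − 19/400·(0.967800+0.919100))/(1+19/400) = 8967/10000 ≈ 0.896700
step 4 [4y] swap r/1=1319/36517: DF=(1 − 1319/36517·(0.967800+0.919100+0.896700))/(1+1319/36517) = 8681/10000 ≈ 0.868100
step 5 [5y] swap r/1=1778/44739: DF=(1 − 1778/44739·(0.967800+0.919100+0.896700+0.868100))/(1+1778/44739) = 4111/5000 ≈ 0.822200

1 1 4839/5000
2 2 9191/10000
3 3 8967/10000
4 4 8681/10000
5 5 4111/5000
DF(4y) is solved at step 4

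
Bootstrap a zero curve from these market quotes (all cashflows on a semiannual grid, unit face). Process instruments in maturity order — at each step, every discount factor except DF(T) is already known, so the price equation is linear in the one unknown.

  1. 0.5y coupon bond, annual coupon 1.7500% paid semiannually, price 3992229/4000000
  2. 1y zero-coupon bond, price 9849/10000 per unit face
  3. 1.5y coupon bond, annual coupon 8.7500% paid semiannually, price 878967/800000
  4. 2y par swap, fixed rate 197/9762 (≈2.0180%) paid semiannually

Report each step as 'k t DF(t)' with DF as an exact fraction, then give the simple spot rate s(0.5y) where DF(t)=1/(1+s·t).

step 1 [0.5y] bond c/2=7/800: DF=(3992229/4000000 − 7/800·(0))/(1+7/800) = 4947/5000 ≈ 0.989400
step 2 [1y] zero: DF = P = 9849/10000 ≈ 0.984900
step 3 [1.5y] bond c/2=7/160: DF=(878967/800000 − 7/160·(0.989400+0.984900))/(1+7/160) = 9699/10000 ≈ 0.969900
step 4 [2y] swap r/2=197/19524: DF=(1 − 197/19524·(0.989400+0.984900+0.969900))/(1+197/19524) = 4803/5000 ≈ 0.960600

1 1/2 4947/5000
2 1 9849/10000
3 3/2 9699/10000
4 2 4803/5000
s(0.5y) = (1/(4947/5000) − 1)/(1/2) = 106/4947 ≈ 2.1427%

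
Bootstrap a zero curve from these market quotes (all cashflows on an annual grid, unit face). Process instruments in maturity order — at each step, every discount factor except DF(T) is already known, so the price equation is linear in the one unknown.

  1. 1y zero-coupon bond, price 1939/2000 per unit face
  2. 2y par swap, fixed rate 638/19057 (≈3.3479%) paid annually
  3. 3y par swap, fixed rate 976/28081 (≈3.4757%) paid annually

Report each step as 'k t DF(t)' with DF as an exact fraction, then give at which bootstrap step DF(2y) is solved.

step 1 [1y] zero: DF = P = 1939/2000 ≈ 0.969500
step 2 [2y] swap r/1=638/19057: DF=(1 − 638/19057·(0.969500))/(1+638/19057) = 4681/5000 ≈ 0.936200
step 3 [3y] swap r/1=976/28081: DF=(1 − 976/28081·(0.969500+0.936200))/(1+976/28081) = 564/625 ≈ 0.902400

1 1 1939/2000
2 2 4681/5000
3 3 564/625
DF(2y) is solved at step 2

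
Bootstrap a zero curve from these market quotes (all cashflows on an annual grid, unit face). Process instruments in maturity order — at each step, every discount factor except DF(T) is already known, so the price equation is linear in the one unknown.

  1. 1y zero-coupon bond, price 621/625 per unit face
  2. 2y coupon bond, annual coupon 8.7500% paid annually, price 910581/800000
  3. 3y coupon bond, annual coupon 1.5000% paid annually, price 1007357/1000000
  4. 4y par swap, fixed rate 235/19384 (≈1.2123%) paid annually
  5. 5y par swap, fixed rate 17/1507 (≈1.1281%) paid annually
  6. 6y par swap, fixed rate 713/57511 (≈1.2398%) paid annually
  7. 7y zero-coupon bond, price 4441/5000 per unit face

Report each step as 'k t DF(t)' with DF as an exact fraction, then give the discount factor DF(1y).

1 1 621/625
2 2 9667/10000
3 3 1927/2000
4 4 953/1000
5 5 591/625
6 6 9287/10000
7 7 4441/5000
DF(1y) = 621/625 ≈ 0.993600

step 1 [1y] zero: DF = P = 621/625 ≈ 0.993600
step 2 [2y] bond c/1=7/80: DF=(910581/800000 − 7/80·(0.993600))/(1+7/80) = 9667/10000 ≈ 0.966700
step 3 [3y] bond c/1=3/200: DF=(1007357/1000000 − 3/200·(0.993600+0.966700))/(1+3/200) = 1927/2000 ≈ 0.963500
step 4 [4y] swap r/1=235/19384: DF=(1 − 235/19384·(0.993600+0.966700+0.963500))/(1+235/19384) = 953/1000 ≈ 0.953000
step 5 [5y] swap r/1=17/1507: DF=(1 − 17/1507·(0.993600+0.966700+0.963500+0.953000))/(1+17/1507) = 591/625 ≈ 0.945600
step 6 [6y] swap r/1=713/57511: DF=(1 − 713/57511·(0.993600+0.966700+0.963500+0.953000+0.945600))/(1+713/57511) = 9287/10000 ≈ 0.928700
step 7 [7y] zero: DF = P = 4441/5000 ≈ 0.888200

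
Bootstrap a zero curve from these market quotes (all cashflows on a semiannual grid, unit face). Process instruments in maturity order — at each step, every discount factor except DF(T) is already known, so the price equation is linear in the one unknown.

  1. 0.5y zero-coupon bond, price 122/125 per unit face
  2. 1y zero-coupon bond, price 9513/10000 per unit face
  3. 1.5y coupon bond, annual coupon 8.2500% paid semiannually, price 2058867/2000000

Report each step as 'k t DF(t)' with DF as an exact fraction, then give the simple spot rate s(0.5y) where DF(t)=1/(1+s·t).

1 1/2 122/125
2 1 9513/10000
3 3/2 9123/10000
s(0.5y) = (1/(122/125) − 1)/(1/2) = 3/61 ≈ 4.9180%

step 1 [0.5y] zero: DF = P = 122/125 ≈ 0.976000
step 2 [1y] zero: DF = P = 9513/10000 ≈ 0.951300
step 3 [1.5y] bond c/2=33/800: DF=(2058867/2000000 − 33/800·(0.976000+0.951300))/(1+33/800) = 9123/10000 ≈ 0.912300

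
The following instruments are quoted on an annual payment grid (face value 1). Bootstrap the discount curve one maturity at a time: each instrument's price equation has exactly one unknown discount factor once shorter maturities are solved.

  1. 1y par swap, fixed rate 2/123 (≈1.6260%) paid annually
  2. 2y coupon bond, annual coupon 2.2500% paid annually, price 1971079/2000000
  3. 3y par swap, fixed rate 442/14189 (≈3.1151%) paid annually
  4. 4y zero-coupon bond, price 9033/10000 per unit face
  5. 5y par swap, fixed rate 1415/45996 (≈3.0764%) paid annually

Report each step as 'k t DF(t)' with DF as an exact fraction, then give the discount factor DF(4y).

1 1 123/125
2 2 4711/5000
3 3 2279/2500
4 4 9033/10000
5 5 1717/2000
DF(4y) = 9033/10000 ≈ 0.903300

step 1 [1y] swap r/1=2/123: DF=(1 − 2/123·(0))/(1+2/123) = 123/125 ≈ 0.984000
step 2 [2y] bond c/1=9/400: DF=(1971079/2000000 − 9/400·(0.984000))/(1+9/400) = 4711/5000 ≈ 0.942200
step 3 [3y] swap r/1=442/14189: DF=(1 − 442/14189·(0.984000+0.942200))/(1+442/14189) = 2279/2500 ≈ 0.911600
step 4 [4y] zero: DF = P = 9033/10000 ≈ 0.903300
step 5 [5y] swap r/1=1415/45996: DF=(1 − 1415/45996·(0.984000+0.942200+0.911600+0.903300))/(1+1415/45996) = 1717/2000 ≈ 0.858500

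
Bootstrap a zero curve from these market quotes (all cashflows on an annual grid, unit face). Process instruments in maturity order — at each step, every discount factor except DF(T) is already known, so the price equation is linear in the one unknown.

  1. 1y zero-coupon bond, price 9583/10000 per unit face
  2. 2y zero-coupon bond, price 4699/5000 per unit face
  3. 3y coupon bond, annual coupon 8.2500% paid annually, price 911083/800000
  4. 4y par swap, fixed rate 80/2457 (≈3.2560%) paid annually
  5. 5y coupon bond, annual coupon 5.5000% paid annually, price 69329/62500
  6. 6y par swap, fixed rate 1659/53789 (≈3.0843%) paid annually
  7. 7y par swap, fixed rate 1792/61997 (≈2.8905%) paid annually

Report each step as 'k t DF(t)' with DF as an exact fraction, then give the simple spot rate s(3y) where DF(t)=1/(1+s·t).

1 1 9583/10000
2 2 4699/5000
3 3 4537/5000
4 4 22/25
5 5 8593/10000
6 6 8341/10000
7 7 513/625
s(3y) = (1/(4537/5000) − 1)/(3) = 463/13611 ≈ 3.4017%

step 1 [1y] zero: DF = P = 9583/10000 ≈ 0.958300
step 2 [2y] zero: DF = P = 4699/5000 ≈ 0.939800
step 3 [3y] bond c/1=33/400: DF=(911083/800000 − 33/400·(0.958300+0.939800))/(1+33/400) = 4537/5000 ≈ 0.907400
step 4 [4y] swap r/1=80/2457: DF=(1 − 80/2457·(0.958300+0.939800+0.907400))/(1+80/2457) = 22/25 ≈ 0.880000
step 5 [5y] bond c/1=11/200: DF=(69329/62500 − 11/200·(0.958300+0.939800+0.907400+0.880000))/(1+11/200) = 8593/10000 ≈ 0.859300
step 6 [6y] swap r/1=1659/53789: DF=(1 − 1659/53789·(0.958300+0.939800+0.907400+0.880000+0.859300))/(1+1659/53789) = 8341/10000 ≈ 0.834100
step 7 [7y] swap r/1=1792/61997: DF=(1 − 1792/61997·(0.958300+0.939800+0.907400+0.880000+0.859300+0.834100))/(1+1792/61997) = 513/625 ≈ 0.820800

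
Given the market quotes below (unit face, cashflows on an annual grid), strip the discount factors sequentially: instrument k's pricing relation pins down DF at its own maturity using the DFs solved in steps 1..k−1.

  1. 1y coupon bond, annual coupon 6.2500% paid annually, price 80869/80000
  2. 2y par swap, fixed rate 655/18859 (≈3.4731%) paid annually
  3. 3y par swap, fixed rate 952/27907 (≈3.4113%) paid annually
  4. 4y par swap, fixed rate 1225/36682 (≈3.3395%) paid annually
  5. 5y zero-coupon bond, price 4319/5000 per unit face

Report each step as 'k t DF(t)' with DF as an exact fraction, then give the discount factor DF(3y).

step 1 [1y] bond c/1=1/16: DF=(80869/80000 − 1/16·(0))/(1+1/16) = 4757/5000 ≈ 0.951400
step 2 [2y] swap r/1=655/18859: DF=(1 − 655/18859·(0.951400))/(1+655/18859) = 1869/2000 ≈ 0.934500
step 3 [3y] swap r/1=952/27907: DF=(1 − 952/27907·(0.951400+0.934500))/(1+952/27907) = 1131/1250 ≈ 0.904800
step 4 [4y] swap r/1=1225/36682: DF=(1 − 1225/36682·(0.951400+0.934500+0.904800))/(1+1225/36682) = 351/400 ≈ 0.877500
step 5 [5y] zero: DF = P = 4319/5000 ≈ 0.863800

1 1 4757/5000
2 2 1869/2000
3 3 1131/1250
4 4 351/400
5 5 4319/5000
DF(3y) = 1131/1250 ≈ 0.904800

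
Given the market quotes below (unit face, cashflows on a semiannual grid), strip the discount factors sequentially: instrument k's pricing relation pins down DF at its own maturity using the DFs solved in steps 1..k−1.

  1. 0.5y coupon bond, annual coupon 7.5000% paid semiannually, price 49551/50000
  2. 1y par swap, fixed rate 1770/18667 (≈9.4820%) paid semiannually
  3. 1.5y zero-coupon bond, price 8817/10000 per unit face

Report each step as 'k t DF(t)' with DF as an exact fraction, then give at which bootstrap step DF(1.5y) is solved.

step 1 [0.5y] bond c/2=3/80: DF=(49551/50000 − 3/80·(0))/(1+3/80) = 597/625 ≈ 0.955200
step 2 [1y] swap r/2=885/18667: DF=(1 − 885/18667·(0.955200))/(1+885/18667) = 1823/2000 ≈ 0.911500
step 3 [1.5y] zero: DF = P = 8817/10000 ≈ 0.881700

1 1/2 597/625
2 1 1823/2000
3 3/2 8817/10000
DF(1.5y) is solved at step 3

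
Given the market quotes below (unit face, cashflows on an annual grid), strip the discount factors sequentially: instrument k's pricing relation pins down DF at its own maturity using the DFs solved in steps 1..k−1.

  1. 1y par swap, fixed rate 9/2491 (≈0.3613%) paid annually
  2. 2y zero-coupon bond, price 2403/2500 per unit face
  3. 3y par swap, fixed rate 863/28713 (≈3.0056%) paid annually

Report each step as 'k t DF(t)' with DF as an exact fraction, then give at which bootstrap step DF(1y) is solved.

step 1 [1y] swap r/1=9/2491: DF=(1 − 9/2491·(0))/(1+9/2491) = 2491/2500 ≈ 0.996400
step 2 [2y] zero: DF = P = 2403/2500 ≈ 0.961200
step 3 [3y] swap r/1=863/28713: DF=(1 − 863/28713·(0.996400+0.961200))/(1+863/28713) = 9137/10000 ≈ 0.913700

1 1 2491/2500
2 2 2403/2500
3 3 9137/10000
DF(1y) is solved at step 1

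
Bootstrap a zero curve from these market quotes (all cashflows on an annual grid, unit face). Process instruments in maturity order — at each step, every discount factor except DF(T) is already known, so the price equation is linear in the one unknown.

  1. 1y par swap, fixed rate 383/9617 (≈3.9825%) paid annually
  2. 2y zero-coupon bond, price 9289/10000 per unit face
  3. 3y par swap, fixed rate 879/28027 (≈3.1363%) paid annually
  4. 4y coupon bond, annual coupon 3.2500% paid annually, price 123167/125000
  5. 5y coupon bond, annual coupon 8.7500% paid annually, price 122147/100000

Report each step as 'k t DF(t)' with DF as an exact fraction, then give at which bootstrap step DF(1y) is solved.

step 1 [1y] swap r/1=383/9617: DF=(1 − 383/9617·(0))/(1+383/9617) = 9617/10000 ≈ 0.961700
step 2 [2y] zero: DF = P = 9289/10000 ≈ 0.928900
step 3 [3y] swap r/1=879/28027: DF=(1 − 879/28027·(0.961700+0.928900))/(1+879/28027) = 9121/10000 ≈ 0.912100
step 4 [4y] bond c/1=13/400: DF=(123167/125000 − 13/400·(0.961700+0.928900+0.912100))/(1+13/400) = 8661/10000 ≈ 0.866100
step 5 [5y] bond c/1=7/80: DF=(122147/100000 − 7/80·(0.961700+0.928900+0.912100+0.866100))/(1+7/80) = 207/250 ≈ 0.828000

1 1 9617/10000
2 2 9289/10000
3 3 9121/10000
4 4 8661/10000
5 5 207/250
DF(1y) is solved at step 1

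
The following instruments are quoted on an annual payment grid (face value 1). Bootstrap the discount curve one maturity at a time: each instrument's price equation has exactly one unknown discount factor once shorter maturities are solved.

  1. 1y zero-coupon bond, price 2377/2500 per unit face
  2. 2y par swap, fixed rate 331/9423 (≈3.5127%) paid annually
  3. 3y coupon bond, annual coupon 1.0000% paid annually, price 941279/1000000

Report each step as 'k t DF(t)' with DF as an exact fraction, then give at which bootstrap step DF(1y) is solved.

step 1 [1y] zero: DF = P = 2377/2500 ≈ 0.950800
step 2 [2y] swap r/1=331/9423: DF=(1 − 331/9423·(0.950800))/(1+331/9423) = 4669/5000 ≈ 0.933800
step 3 [3y] bond c/1=1/100: DF=(941279/1000000 − 1/100·(0.950800+0.933800))/(1+1/100) = 9133/10000 ≈ 0.913300

1 1 2377/2500
2 2 4669/5000
3 3 9133/10000
DF(1y) is solved at step 1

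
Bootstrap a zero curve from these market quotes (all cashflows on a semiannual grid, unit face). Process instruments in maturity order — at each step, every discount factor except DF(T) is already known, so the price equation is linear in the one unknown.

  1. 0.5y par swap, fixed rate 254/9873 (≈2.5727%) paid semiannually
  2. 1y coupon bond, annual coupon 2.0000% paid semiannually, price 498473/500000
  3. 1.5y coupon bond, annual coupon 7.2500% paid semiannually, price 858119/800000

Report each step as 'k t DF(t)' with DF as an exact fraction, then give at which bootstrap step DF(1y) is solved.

1 1/2 9873/10000
2 1 9773/10000
3 3/2 604/625
DF(1y) is solved at step 2

step 1 [0.5y] swap r/2=127/9873: DF=(1 − 127/9873·(0))/(1+127/9873) = 9873/10000 ≈ 0.987300
step 2 [1y] bond c/2=1/100: DF=(498473/500000 − 1/100·(0.987300))/(1+1/100) = 9773/10000 ≈ 0.977300
step 3 [1.5y] bond c/2=29/800: DF=(858119/800000 − 29/800·(0.987300+0.977300))/(1+29/800) = 604/625 ≈ 0.966400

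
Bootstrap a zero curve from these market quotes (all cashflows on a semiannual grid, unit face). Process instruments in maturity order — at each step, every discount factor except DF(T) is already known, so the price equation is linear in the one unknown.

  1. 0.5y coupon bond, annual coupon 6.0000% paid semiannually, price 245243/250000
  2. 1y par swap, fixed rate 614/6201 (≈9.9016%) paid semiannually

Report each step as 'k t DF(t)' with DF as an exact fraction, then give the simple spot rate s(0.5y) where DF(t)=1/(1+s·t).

step 1 [0.5y] bond c/2=3/100: DF=(245243/250000 − 3/100·(0))/(1+3/100) = 2381/2500 ≈ 0.952400
step 2 [1y] swap r/2=307/6201: DF=(1 − 307/6201·(0.952400))/(1+307/6201) = 9079/10000 ≈ 0.907900

1 1/2 2381/2500
2 1 9079/10000
s(0.5y) = (1/(2381/2500) − 1)/(1/2) = 238/2381 ≈ 9.9958%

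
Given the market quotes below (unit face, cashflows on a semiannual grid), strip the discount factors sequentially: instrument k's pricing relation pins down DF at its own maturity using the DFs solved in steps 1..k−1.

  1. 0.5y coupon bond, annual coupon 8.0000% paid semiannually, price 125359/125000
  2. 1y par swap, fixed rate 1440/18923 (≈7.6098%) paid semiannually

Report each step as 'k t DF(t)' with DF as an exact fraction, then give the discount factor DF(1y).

1 1/2 9643/10000
2 1 116/125
DF(1y) = 116/125 ≈ 0.928000

step 1 [0.5y] bond c/2=1/25: DF=(125359/125000 − 1/25·(0))/(1+1/25) = 9643/10000 ≈ 0.964300
step 2 [1y] swap r/2=720/18923: DF=(1 − 720/18923·(0.964300))/(1+720/18923) = 116/125 ≈ 0.928000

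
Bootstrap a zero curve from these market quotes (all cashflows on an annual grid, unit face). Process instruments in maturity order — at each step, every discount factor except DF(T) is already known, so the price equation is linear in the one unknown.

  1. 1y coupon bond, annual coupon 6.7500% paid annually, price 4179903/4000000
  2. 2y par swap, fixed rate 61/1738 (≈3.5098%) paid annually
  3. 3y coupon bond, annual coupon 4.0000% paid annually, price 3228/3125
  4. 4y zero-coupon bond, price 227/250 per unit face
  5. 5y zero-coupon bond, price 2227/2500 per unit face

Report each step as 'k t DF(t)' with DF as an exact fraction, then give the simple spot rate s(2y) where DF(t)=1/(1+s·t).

step 1 [1y] bond c/1=27/400: DF=(4179903/4000000 − 27/400·(0))/(1+27/400) = 9789/10000 ≈ 0.978900
step 2 [2y] swap r/1=61/1738: DF=(1 − 61/1738·(0.978900))/(1+61/1738) = 9329/10000 ≈ 0.932900
step 3 [3y] bond c/1=1/25: DF=(3228/3125 − 1/25·(0.978900+0.932900))/(1+1/25) = 9197/10000 ≈ 0.919700
step 4 [4y] zero: DF = P = 227/250 ≈ 0.908000
step 5 [5y] zero: DF = P = 2227/2500 ≈ 0.890800

1 1 9789/10000
2 2 9329/10000
3 3 9197/10000
4 4 227/250
5 5 2227/2500
s(2y) = (1/(9329/10000) − 1)/(2) = 671/18658 ≈ 3.5963%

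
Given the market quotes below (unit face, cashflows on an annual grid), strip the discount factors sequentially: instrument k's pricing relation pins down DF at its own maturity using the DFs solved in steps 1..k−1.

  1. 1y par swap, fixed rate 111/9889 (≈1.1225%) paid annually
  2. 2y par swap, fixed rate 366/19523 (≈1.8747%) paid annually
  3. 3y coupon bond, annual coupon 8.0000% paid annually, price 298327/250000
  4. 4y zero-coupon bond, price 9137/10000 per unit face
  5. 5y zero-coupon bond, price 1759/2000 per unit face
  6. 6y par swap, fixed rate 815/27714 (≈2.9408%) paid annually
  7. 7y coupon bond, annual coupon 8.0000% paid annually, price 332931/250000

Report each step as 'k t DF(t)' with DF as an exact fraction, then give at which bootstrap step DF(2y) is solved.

step 1 [1y] swap r/1=111/9889: DF=(1 − 111/9889·(0))/(1+111/9889) = 9889/10000 ≈ 0.988900
step 2 [2y] swap r/1=366/19523: DF=(1 − 366/19523·(0.988900))/(1+366/19523) = 4817/5000 ≈ 0.963400
step 3 [3y] bond c/1=2/25: DF=(298327/250000 − 2/25·(0.988900+0.963400))/(1+2/25) = 9603/10000 ≈ 0.960300
step 4 [4y] zero: DF = P = 9137/10000 ≈ 0.913700
step 5 [5y] zero: DF = P = 1759/2000 ≈ 0.879500
step 6 [6y] swap r/1=815/27714: DF=(1 − 815/27714·(0.988900+0.963400+0.960300+0.913700+0.879500))/(1+815/27714) = 837/1000 ≈ 0.837000
step 7 [7y] bond c/1=2/25: DF=(332931/250000 − 2/25·(0.988900+0.963400+0.960300+0.913700+0.879500+0.837000))/(1+2/25) = 329/400 ≈ 0.822500

1 1 9889/10000
2 2 4817/5000
3 3 9603/10000
4 4 9137/10000
5 5 1759/2000
6 6 837/1000
7 7 329/400
DF(2y) is solved at step 2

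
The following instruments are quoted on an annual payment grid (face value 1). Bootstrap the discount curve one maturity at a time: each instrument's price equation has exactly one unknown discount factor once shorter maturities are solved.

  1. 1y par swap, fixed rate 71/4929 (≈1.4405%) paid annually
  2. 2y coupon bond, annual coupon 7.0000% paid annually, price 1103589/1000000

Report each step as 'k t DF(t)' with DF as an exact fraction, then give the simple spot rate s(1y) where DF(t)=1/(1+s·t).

1 1 4929/5000
2 2 9669/10000
s(1y) = (1/(4929/5000) − 1)/(1) = 71/4929 ≈ 1.4405%

step 1 [1y] swap r/1=71/4929: DF=(1 − 71/4929·(0))/(1+71/4929) = 4929/5000 ≈ 0.985800
step 2 [2y] bond c/1=7/100: DF=(1103589/1000000 − 7/100·(0.985800))/(1+7/100) = 9669/10000 ≈ 0.966900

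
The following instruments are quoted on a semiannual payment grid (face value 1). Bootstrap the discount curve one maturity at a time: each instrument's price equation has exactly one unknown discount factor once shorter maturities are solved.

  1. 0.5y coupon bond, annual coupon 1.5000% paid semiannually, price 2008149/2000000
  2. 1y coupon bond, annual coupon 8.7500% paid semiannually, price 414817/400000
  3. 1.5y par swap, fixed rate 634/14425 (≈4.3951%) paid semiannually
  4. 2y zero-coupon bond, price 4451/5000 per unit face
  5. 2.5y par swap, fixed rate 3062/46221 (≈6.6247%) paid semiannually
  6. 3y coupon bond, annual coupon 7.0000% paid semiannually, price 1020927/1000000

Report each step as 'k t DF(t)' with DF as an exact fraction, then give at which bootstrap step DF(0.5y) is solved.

1 1/2 4983/5000
2 1 4759/5000
3 3/2 4683/5000
4 2 4451/5000
5 5/2 8469/10000
6 3 8301/10000
DF(0.5y) is solved at step 1

step 1 [0.5y] bond c/2=3/400: DF=(2008149/2000000 − 3/400·(0))/(1+3/400) = 4983/5000 ≈ 0.996600
step 2 [1y] bond c/2=7/160: DF=(414817/400000 − 7/160·(0.996600))/(1+7/160) = 4759/5000 ≈ 0.951800
step 3 [1.5y] swap r/2=317/14425: DF=(1 − 317/14425·(0.996600+0.951800))/(1+317/14425) = 4683/5000 ≈ 0.936600
step 4 [2y] zero: DF = P = 4451/5000 ≈ 0.890200
step 5 [2.5y] swap r/2=1531/46221: DF=(1 − 1531/46221·(0.996600+0.951800+0.936600+0.890200))/(1+1531/46221) = 8469/10000 ≈ 0.846900
step 6 [3y] bond c/2=7/200: DF=(1020927/1000000 − 7/200·(0.996600+0.951800+0.936600+0.890200+0.846900))/(1+7/200) = 8301/10000 ≈ 0.830100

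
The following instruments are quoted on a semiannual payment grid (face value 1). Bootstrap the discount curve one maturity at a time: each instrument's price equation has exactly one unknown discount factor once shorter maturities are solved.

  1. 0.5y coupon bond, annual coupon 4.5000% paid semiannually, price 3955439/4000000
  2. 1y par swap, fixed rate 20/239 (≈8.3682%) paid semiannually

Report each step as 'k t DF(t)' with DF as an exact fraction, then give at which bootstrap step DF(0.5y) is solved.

step 1 [0.5y] bond c/2=9/400: DF=(3955439/4000000 − 9/400·(0))/(1+9/400) = 9671/10000 ≈ 0.967100
step 2 [1y] swap r/2=10/239: DF=(1 − 10/239·(0.967100))/(1+10/239) = 921/1000 ≈ 0.921000

1 1/2 9671/10000
2 1 921/1000
DF(0.5y) is solved at step 1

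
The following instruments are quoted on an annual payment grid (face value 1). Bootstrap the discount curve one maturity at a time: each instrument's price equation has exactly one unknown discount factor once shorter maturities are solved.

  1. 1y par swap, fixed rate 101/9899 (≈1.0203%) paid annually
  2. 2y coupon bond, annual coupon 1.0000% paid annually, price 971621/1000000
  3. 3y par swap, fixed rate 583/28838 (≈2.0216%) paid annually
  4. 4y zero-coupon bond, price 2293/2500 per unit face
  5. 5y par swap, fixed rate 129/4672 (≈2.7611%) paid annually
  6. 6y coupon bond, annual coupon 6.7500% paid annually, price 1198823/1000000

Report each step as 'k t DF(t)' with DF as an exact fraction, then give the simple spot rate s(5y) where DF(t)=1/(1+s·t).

1 1 9899/10000
2 2 4761/5000
3 3 9417/10000
4 4 2293/2500
5 5 871/1000
6 6 2069/2500
s(5y) = (1/(871/1000) − 1)/(5) = 129/4355 ≈ 2.9621%

step 1 [1y] swap r/1=101/9899: DF=(1 − 101/9899·(0))/(1+101/9899) = 9899/10000 ≈ 0.989900
step 2 [2y] bond c/1=1/100: DF=(971621/1000000 − 1/100·(0.989900))/(1+1/100) = 4761/5000 ≈ 0.952200
step 3 [3y] swap r/1=583/28838: DF=(1 − 583/28838·(0.989900+0.952200))/(1+583/28838) = 9417/10000 ≈ 0.941700
step 4 [4y] zero: DF = P = 2293/2500 ≈ 0.917200
step 5 [5y] swap r/1=129/4672: DF=(1 − 129/4672·(0.989900+0.952200+0.941700+0.917200))/(1+129/4672) = 871/1000 ≈ 0.871000
step 6 [6y] bond c/1=27/400: DF=(1198823/1000000 − 27/400·(0.989900+0.952200+0.941700+0.917200+0.871000))/(1+27/400) = 2069/2500 ≈ 0.827600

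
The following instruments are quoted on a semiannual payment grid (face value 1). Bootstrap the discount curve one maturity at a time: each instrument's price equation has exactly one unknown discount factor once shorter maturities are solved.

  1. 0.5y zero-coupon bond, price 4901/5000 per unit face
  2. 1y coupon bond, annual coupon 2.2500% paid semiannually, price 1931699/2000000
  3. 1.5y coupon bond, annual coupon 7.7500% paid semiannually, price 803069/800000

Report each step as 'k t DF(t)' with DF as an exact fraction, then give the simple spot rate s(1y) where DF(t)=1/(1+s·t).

step 1 [0.5y] zero: DF = P = 4901/5000 ≈ 0.980200
step 2 [1y] bond c/2=9/800: DF=(1931699/2000000 − 9/800·(0.980200))/(1+9/800) = 4721/5000 ≈ 0.944200
step 3 [1.5y] bond c/2=31/800: DF=(803069/800000 − 31/800·(0.980200+0.944200))/(1+31/800) = 4473/5000 ≈ 0.894600

1 1/2 4901/5000
2 1 4721/5000
3 3/2 4473/5000
s(1y) = (1/(4721/5000) − 1)/(1) = 279/4721 ≈ 5.9098%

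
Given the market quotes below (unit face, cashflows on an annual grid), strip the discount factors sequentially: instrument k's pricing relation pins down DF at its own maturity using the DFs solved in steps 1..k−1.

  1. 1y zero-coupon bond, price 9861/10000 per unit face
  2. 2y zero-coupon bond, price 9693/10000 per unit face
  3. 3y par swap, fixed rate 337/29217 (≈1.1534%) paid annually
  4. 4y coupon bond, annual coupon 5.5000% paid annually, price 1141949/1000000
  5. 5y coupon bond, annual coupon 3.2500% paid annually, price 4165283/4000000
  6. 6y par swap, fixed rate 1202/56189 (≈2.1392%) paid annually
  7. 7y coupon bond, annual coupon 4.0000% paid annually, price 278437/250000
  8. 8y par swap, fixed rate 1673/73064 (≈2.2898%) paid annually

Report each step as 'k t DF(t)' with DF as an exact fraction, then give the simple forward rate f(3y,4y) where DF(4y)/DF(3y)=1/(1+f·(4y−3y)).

step 1 [1y] zero: DF = P = 9861/10000 ≈ 0.986100
step 2 [2y] zero: DF = P = 9693/10000 ≈ 0.969300
step 3 [3y] swap r/1=337/29217: DF=(1 − 337/29217·(0.986100+0.969300))/(1+337/29217) = 9663/10000 ≈ 0.966300
step 4 [4y] bond c/1=11/200: DF=(1141949/1000000 − 11/200·(0.986100+0.969300+0.966300))/(1+11/200) = 9301/10000 ≈ 0.930100
step 5 [5y] bond c/1=13/400: DF=(4165283/4000000 − 13/400·(0.986100+0.969300+0.966300+0.930100))/(1+13/400) = 8873/10000 ≈ 0.887300
step 6 [6y] swap r/1=1202/56189: DF=(1 − 1202/56189·(0.986100+0.969300+0.966300+0.930100+0.887300))/(1+1202/56189) = 4399/5000 ≈ 0.879800
step 7 [7y] bond c/1=1/25: DF=(278437/250000 − 1/25·(0.986100+0.969300+0.966300+0.930100+0.887300+0.879800))/(1+1/25) = 2137/2500 ≈ 0.854800
step 8 [8y] swap r/1=1673/73064: DF=(1 − 1673/73064·(0.986100+0.969300+0.966300+0.930100+0.887300+0.879800+0.854800))/(1+1673/73064) = 8327/10000 ≈ 0.832700

1 1 9861/10000
2 2 9693/10000
3 3 9663/10000
4 4 9301/10000
5 5 8873/10000
6 6 4399/5000
7 7 2137/2500
8 8 8327/10000
f(3y,4y) = ((9663/10000)/(9301/10000) − 1)/(1) = 362/9301 ≈ 3.8921%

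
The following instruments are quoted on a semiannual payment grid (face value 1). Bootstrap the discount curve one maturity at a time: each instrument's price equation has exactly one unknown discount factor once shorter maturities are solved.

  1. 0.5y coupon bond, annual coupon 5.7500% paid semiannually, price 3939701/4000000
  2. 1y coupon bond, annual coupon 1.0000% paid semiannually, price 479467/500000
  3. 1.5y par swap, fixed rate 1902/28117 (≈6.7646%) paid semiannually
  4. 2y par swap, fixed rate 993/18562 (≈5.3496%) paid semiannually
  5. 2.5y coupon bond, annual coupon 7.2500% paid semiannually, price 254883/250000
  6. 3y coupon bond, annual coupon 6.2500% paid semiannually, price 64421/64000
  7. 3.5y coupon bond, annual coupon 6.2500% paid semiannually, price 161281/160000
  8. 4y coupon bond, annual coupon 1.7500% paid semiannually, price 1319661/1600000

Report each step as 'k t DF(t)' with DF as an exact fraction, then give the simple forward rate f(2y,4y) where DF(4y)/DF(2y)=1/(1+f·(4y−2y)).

step 1 [0.5y] bond c/2=23/800: DF=(3939701/4000000 − 23/800·(0))/(1+23/800) = 4787/5000 ≈ 0.957400
step 2 [1y] bond c/2=1/200: DF=(479467/500000 − 1/200·(0.957400))/(1+1/200) = 4747/5000 ≈ 0.949400
step 3 [1.5y] swap r/2=951/28117: DF=(1 − 951/28117·(0.957400+0.949400))/(1+951/28117) = 9049/10000 ≈ 0.904900
step 4 [2y] swap r/2=993/37124: DF=(1 − 993/37124·(0.957400+0.949400+0.904900))/(1+993/37124) = 9007/10000 ≈ 0.900700
step 5 [2.5y] bond c/2=29/800: DF=(254883/250000 − 29/800·(0.957400+0.949400+0.904900+0.900700))/(1+29/800) = 427/500 ≈ 0.854000
step 6 [3y] bond c/2=1/32: DF=(64421/64000 − 1/32·(0.957400+0.949400+0.904900+0.900700+0.854000))/(1+1/32) = 8377/10000 ≈ 0.837700
step 7 [3.5y] bond c/2=1/32: DF=(161281/160000 − 1/32·(0.957400+0.949400+0.904900+0.900700+0.854000+0.837700))/(1+1/32) = 8137/10000 ≈ 0.813700
step 8 [4y] bond c/2=7/800: DF=(1319661/1600000 − 7/800·(0.957400+0.949400+0.904900+0.900700+0.854000+0.837700+0.813700))/(1+7/800) = 7637/10000 ≈ 0.763700

1 1/2 4787/5000
2 1 4747/5000
3 3/2 9049/10000
4 2 9007/10000
5 5/2 427/500
6 3 8377/10000
7 7/2 8137/10000
8 4 7637/10000
f(2y,4y) = ((9007/10000)/(7637/10000) − 1)/(2) = 685/7637 ≈ 8.9695%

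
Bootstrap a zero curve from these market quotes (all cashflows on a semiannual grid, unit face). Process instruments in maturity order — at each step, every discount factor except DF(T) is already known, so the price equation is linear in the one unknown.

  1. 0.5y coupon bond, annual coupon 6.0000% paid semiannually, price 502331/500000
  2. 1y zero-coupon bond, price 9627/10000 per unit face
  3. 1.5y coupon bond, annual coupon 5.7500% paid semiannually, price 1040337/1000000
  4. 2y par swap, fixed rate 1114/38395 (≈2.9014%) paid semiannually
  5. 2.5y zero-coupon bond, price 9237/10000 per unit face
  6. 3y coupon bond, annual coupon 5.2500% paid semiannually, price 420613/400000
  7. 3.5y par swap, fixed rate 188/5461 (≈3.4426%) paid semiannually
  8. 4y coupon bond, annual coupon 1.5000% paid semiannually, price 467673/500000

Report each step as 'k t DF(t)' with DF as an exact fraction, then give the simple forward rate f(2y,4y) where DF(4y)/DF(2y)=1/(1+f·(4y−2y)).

step 1 [0.5y] bond c/2=3/100: DF=(502331/500000 − 3/100·(0))/(1+3/100) = 4877/5000 ≈ 0.975400
step 2 [1y] zero: DF = P = 9627/10000 ≈ 0.962700
step 3 [1.5y] bond c/2=23/800: DF=(1040337/1000000 − 23/800·(0.975400+0.962700))/(1+23/800) = 9571/10000 ≈ 0.957100
step 4 [2y] swap r/2=557/38395: DF=(1 − 557/38395·(0.975400+0.962700+0.957100))/(1+557/38395) = 9443/10000 ≈ 0.944300
step 5 [2.5y] zero: DF = P = 9237/10000 ≈ 0.923700
step 6 [3y] bond c/2=21/800: DF=(420613/400000 − 21/800·(0.975400+0.962700+0.957100+0.944300+0.923700))/(1+21/800) = 2257/2500 ≈ 0.902800
step 7 [3.5y] swap r/2=94/5461: DF=(1 − 94/5461·(0.975400+0.962700+0.957100+0.944300+0.923700+0.902800))/(1+94/5461) = 1109/1250 ≈ 0.887200
step 8 [4y] bond c/2=3/400: DF=(467673/500000 − 3/400·(0.975400+0.962700+0.957100+0.944300+0.923700+0.902800+0.887200))/(1+3/400) = 2199/2500 ≈ 0.879600

1 1/2 4877/5000
2 1 9627/10000
3 3/2 9571/10000
4 2 9443/10000
5 5/2 9237/10000
6 3 2257/2500
7 7/2 1109/1250
8 4 2199/2500
f(2y,4y) = ((9443/10000)/(2199/2500) − 1)/(2) = 647/17592 ≈ 3.6778%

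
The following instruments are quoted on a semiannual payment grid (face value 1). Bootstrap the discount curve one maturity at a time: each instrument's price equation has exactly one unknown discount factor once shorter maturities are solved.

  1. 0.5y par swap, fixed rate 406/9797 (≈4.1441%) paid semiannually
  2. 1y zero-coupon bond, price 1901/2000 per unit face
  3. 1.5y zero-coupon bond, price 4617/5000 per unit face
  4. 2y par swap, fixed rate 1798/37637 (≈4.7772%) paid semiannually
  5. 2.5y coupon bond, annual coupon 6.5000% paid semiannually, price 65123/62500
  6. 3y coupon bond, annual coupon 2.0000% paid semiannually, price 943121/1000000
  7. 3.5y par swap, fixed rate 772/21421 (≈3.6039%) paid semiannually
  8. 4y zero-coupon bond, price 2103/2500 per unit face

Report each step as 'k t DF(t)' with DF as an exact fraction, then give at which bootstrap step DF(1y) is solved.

step 1 [0.5y] swap r/2=203/9797: DF=(1 − 203/9797·(0))/(1+203/9797) = 9797/10000 ≈ 0.979700
step 2 [1y] zero: DF = P = 1901/2000 ≈ 0.950500
step 3 [1.5y] zero: DF = P = 4617/5000 ≈ 0.923400
step 4 [2y] swap r/2=899/37637: DF=(1 − 899/37637·(0.979700+0.950500+0.923400))/(1+899/37637) = 9101/10000 ≈ 0.910100
step 5 [2.5y] bond c/2=13/400: DF=(65123/62500 − 13/400·(0.979700+0.950500+0.923400+0.910100))/(1+13/400) = 8907/10000 ≈ 0.890700
step 6 [3y] bond c/2=1/100: DF=(943121/1000000 − 1/100·(0.979700+0.950500+0.923400+0.910100+0.890700))/(1+1/100) = 8877/10000 ≈ 0.887700
step 7 [3.5y] swap r/2=386/21421: DF=(1 − 386/21421·(0.979700+0.950500+0.923400+0.910100+0.890700+0.887700))/(1+386/21421) = 4421/5000 ≈ 0.884200
step 8 [4y] zero: DF = P = 2103/2500 ≈ 0.841200

1 1/2 9797/10000
2 1 1901/2000
3 3/2 4617/5000
4 2 9101/10000
5 5/2 8907/10000
6 3 8877/10000
7 7/2 4421/5000
8 4 2103/2500
DF(1y) is solved at step 2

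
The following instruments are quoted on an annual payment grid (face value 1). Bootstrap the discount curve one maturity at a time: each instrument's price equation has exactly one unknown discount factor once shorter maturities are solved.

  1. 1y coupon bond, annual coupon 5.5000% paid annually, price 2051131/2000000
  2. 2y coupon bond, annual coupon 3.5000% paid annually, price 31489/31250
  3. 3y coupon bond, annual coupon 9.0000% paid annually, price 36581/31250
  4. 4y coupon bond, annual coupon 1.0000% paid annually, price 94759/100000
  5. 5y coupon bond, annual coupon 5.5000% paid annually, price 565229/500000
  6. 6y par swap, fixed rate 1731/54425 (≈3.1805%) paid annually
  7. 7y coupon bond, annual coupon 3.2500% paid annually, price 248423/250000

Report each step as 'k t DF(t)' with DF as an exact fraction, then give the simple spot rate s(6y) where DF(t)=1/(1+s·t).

1 1 9721/10000
2 2 9407/10000
3 3 229/250
4 4 4551/5000
5 5 4383/5000
6 6 8269/10000
7 7 7911/10000
s(6y) = (1/(8269/10000) − 1)/(6) = 577/16538 ≈ 3.4889%

step 1 [1y] bond c/1=11/200: DF=(2051131/2000000 − 11/200·(0))/(1+11/200) = 9721/10000 ≈ 0.972100
step 2 [2y] bond c/1=7/200: DF=(31489/31250 − 7/200·(0.972100))/(1+7/200) = 9407/10000 ≈ 0.940700
step 3 [3y] bond c/1=9/100: DF=(36581/31250 − 9/100·(0.972100+0.940700))/(1+9/100) = 229/250 ≈ 0.916000
step 4 [4y] bond c/1=1/100: DF=(94759/100000 − 1/100·(0.972100+0.940700+0.916000))/(1+1/100) = 4551/5000 ≈ 0.910200
step 5 [5y] bond c/1=11/200: DF=(565229/500000 − 11/200·(0.972100+0.940700+0.916000+0.910200))/(1+11/200) = 4383/5000 ≈ 0.876600
step 6 [6y] swap r/1=1731/54425: DF=(1 − 1731/54425·(0.972100+0.940700+0.916000+0.910200+0.876600))/(1+1731/54425) = 8269/10000 ≈ 0.826900
step 7 [7y] bond c/1=13/400: DF=(248423/250000 − 13/400·(0.972100+0.940700+0.916000+0.910200+0.876600+0.826900))/(1+13/400) = 7911/10000 ≈ 0.791100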